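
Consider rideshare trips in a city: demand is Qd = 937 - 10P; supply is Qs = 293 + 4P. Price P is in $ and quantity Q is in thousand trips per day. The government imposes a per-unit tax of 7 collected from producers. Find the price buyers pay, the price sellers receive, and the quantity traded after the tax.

Producers keep P_s = P_b - 7 per unit, so supply in terms of the buyer price is Qs = 265 + 4P_b.
Market clearing requires 937 - 10P_b = 265 + 4P_b; hence 672 = 14P_b and P_b = 48.
Then P_s = 48 - 7 = 41 and Q = 937 - 10(48) = 457.

P_b = 48, P_s = 41, Q = 457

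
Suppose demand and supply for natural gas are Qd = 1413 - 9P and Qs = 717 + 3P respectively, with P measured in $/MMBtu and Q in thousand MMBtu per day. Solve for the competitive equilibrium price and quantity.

At equilibrium Qd = Qs, so 1413 - 9P = 717 + 3P; collecting terms, 696 = 12P and P* = 58.
From the demand curve, Q* = 1413 - 9(58) = 891.

P* = 58, Q* = 891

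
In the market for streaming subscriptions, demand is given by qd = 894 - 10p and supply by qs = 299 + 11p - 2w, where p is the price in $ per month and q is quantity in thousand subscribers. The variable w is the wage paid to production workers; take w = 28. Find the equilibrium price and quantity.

p* = 31, q* = 584

With w = 28, supply is qs = 243 + 11p.
The market clears where 894 - 10p = 243 + 11p. Rearranging, 21p = 651, hence p* = 31.
From the demand curve, q* = 894 - 10(31) = 584.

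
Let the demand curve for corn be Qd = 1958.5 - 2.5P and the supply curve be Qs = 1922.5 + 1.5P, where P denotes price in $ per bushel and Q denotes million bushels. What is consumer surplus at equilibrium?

Consumer surplus = 749619.2

Equating demand and supply, 1958.5 - 2.5P = 1922.5 + 1.5P gives 4P = 36, so P* = 9.
Then Q* = 1958.5 - 2.5(9) = 1936.
Demand choke price (Qd = 0): P = 1958.5/2.5 = 783.4. Consumer surplus = ½ × (783.4 - 9) × 1936 = 749619.2.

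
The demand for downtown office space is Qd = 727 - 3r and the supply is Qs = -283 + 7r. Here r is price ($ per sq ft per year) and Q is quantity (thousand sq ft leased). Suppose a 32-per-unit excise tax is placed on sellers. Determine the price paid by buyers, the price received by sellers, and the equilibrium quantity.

r_b = 123.4, r_s = 91.4, Q = 356.8

The tax drives a wedge r_b - r_s = 32. Substituting r_s = r_b - 32 into supply: Qs = -507 + 7r_b.
Set Qd = Qs: 727 - 3r_b = -507 + 7r_b, so 1234 = 10r_b and r_b = 123.4.
So r_s = 91.4 and the quantity traded is Q = 727 - 3(123.4) = 356.8.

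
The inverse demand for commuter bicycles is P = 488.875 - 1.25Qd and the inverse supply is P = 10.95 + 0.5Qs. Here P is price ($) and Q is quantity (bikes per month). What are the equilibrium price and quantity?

Solving each curve for Q: Qd = 391.1 - 0.8P and Qs = -21.9 + 2P.
Equating demand and supply, 391.1 - 0.8P = -21.9 + 2P gives 2.8P = 413, so P* = 147.5.
Substitute back: Q* = 391.1 - 0.8(147.5) = 273.1.

P* = 147.5, Q* = 273.1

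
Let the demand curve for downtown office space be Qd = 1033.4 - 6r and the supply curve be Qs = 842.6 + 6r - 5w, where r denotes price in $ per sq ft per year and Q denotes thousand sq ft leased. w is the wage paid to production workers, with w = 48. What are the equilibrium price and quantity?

With w = 48, supply is Qs = 602.6 + 6r.
Set Qd = Qs: 1033.4 - 6r = 602.6 + 6r, so 430.8 = 12r and r* = 35.9.
From the demand curve, Q* = 1033.4 - 6(35.9) = 818.

r* = 35.9, Q* = 818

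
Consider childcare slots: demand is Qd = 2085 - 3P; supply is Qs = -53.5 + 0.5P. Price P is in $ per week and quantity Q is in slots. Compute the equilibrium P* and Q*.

P* = 611, Q* = 252

Set Qd = Qs: 2085 - 3P = -53.5 + 0.5P, so 2138.5 = 3.5P and P* = 611.
Then Q* = 2085 - 3(611) = 252.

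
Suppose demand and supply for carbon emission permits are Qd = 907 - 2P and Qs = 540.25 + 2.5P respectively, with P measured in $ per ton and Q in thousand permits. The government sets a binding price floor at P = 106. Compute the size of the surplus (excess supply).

Surplus = 110.25

At P = 106: Qd = 695 and Qs = 805.25.
Surplus = Qs - Qd = 805.25 - 695 = 110.25.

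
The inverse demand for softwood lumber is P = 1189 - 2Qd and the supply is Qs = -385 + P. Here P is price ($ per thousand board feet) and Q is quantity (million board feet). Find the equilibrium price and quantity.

Solving each curve for Q: Qd = 594.5 - 0.5P.
Set Qd = Qs: 594.5 - 0.5P = -385 + P, so 979.5 = 1.5P and P* = 653.
From the demand curve, Q* = 594.5 - 0.5(653) = 268.

P* = 653, Q* = 268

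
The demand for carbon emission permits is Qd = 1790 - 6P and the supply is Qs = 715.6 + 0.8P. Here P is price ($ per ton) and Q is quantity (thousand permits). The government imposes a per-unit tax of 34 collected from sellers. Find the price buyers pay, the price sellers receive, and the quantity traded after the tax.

P_b = 162, P_s = 128, Q = 818

The tax drives a wedge P_b - P_s = 34. Substituting P_s = P_b - 34 into supply: Qs = 688.4 + 0.8P_b.
Set Qd = Qs: 1790 - 6P_b = 688.4 + 0.8P_b, so 1101.6 = 6.8P_b and P_b = 162.
Then P_s = 162 - 34 = 128 and Q = 1790 - 6(162) = 818.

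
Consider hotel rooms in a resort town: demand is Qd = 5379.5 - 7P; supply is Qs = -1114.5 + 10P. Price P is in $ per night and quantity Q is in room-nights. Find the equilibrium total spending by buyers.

Set Qd = Qs: 5379.5 - 7P = -1114.5 + 10P, so 6494 = 17P and P* = 382.
Substitute back: Q* = 5379.5 - 7(382) = 2705.5.
Total spending by buyers = P* × Q* = 382 × 2705.5 = 1033501.

Total spending by buyers = 1033501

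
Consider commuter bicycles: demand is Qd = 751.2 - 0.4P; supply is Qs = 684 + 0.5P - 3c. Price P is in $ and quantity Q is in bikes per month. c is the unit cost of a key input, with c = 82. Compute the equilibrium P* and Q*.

P* = 348, Q* = 612

With c = 82, supply is Qs = 438 + 0.5P.
Set Qd = Qs: 751.2 - 0.4P = 438 + 0.5P, so 313.2 = 0.9P and P* = 348.
From the demand curve, Q* = 751.2 - 0.4(348) = 612.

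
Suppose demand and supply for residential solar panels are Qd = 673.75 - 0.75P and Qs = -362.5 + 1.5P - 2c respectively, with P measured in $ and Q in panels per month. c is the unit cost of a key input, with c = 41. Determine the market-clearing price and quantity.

P* = 497, Q* = 301

With c = 41, supply is Qs = -444.5 + 1.5P.
The market clears where 673.75 - 0.75P = -444.5 + 1.5P. Rearranging, 2.25P = 1118.25, hence P* = 497.
From the demand curve, Q* = 673.75 - 0.75(497) = 301.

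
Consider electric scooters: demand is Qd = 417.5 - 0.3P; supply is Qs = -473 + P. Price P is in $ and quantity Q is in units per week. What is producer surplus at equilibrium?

Producer surplus = 22472

Set Qd = Qs: 417.5 - 0.3P = -473 + P, so 890.5 = 1.3P and P* = 685.
From the demand curve, Q* = 417.5 - 0.3(685) = 212.
Supply choke price (Qs = 0): P = 473. Producer surplus = ½ × (685 - 473) × 212 = 22472.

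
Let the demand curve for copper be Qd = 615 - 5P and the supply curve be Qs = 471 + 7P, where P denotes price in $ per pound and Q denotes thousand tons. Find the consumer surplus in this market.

Consumer surplus = 30802.5

At equilibrium Qd = Qs, so 615 - 5P = 471 + 7P; collecting terms, 144 = 12P and P* = 12.
Plugging P* into demand: Q* = 615 - 5(12) = 555.
Demand choke price (Qd = 0): P = 615/5 = 123. Consumer surplus = ½ × (123 - 12) × 555 = 30802.5.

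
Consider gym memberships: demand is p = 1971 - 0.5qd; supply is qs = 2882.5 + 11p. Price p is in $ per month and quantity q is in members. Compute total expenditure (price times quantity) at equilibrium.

In direct form, qd = 3942 - 2p.
The market clears where 3942 - 2p = 2882.5 + 11p. Rearranging, 13p = 1059.5, hence p* = 81.5.
Substitute back: q* = 3942 - 2(81.5) = 3779.
Total expenditure = p* × q* = 81.5 × 3779 = 307988.5.

Total expenditure = 307988.5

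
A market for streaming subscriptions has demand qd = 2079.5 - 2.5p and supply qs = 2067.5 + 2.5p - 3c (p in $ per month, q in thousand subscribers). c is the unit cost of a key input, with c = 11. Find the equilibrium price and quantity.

With c = 11, supply is qs = 2034.5 + 2.5p.
The market clears where 2079.5 - 2.5p = 2034.5 + 2.5p. Rearranging, 5p = 45, hence p* = 9.
From the demand curve, q* = 2079.5 - 2.5(9) = 2057.

p* = 9, q* = 2057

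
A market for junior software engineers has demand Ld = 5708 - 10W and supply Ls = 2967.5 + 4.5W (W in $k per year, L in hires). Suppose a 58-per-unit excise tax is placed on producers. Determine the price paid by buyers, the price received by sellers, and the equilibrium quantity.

W_b = 207, W_s = 149, L = 3638

The tax drives a wedge W_b - W_s = 58. Substituting W_s = W_b - 58 into supply: Ls = 2706.5 + 4.5W_b.
Set Ld = Ls: 5708 - 10W_b = 2706.5 + 4.5W_b, so 3001.5 = 14.5W_b and W_b = 207.
Then W_s = 207 - 58 = 149 and L = 5708 - 10(207) = 3638.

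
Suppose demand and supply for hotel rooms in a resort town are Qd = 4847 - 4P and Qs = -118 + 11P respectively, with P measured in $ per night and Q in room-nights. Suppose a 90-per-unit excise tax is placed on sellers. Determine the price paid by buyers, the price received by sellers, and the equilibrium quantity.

P_b = 397, P_s = 307, Q = 3259

The tax drives a wedge P_b - P_s = 90. Substituting P_s = P_b - 90 into supply: Qs = -1108 + 11P_b.
Set Qd = Qs: 4847 - 4P_b = -1108 + 11P_b, so 5955 = 15P_b and P_b = 397.
Then P_s = 397 - 90 = 307 and Q = 4847 - 4(397) = 3259.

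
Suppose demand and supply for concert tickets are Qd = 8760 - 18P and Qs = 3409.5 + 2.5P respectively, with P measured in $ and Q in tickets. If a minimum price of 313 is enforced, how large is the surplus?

Evaluating both curves at the floor price 313 gives Qd = 3126, Qs = 4192.
Surplus = Qs - Qd = 4192 - 3126 = 1066.

Surplus = 1066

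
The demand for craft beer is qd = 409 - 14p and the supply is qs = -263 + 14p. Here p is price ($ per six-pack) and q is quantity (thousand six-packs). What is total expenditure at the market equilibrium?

Total expenditure = 1752

Equating demand and supply, 409 - 14p = -263 + 14p gives 28p = 672, so p* = 24.
Then q* = 409 - 14(24) = 73.
Total expenditure = p* × q* = 24 × 73 = 1752.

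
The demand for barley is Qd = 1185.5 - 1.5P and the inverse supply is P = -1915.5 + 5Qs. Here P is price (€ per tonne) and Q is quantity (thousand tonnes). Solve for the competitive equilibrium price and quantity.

Solving each curve for Q: Qs = 383.1 + 0.2P.
The market clears where 1185.5 - 1.5P = 383.1 + 0.2P. Rearranging, 1.7P = 802.4, hence P* = 472.
From the demand curve, Q* = 1185.5 - 1.5(472) = 477.5.

P* = 472, Q* = 477.5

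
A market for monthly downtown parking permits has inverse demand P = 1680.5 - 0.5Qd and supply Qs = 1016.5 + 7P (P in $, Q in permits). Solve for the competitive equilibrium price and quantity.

In direct form, Qd = 3361 - 2P.
The market clears where 3361 - 2P = 1016.5 + 7P. Rearranging, 9P = 2344.5, hence P* = 260.5.
From the demand curve, Q* = 3361 - 2(260.5) = 2840.

P* = 260.5, Q* = 2840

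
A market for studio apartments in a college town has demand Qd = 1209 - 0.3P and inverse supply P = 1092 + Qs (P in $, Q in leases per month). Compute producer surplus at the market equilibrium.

Producer surplus = 229842

Inverting to quantity form: Qs = -1092 + P.
Equating demand and supply, 1209 - 0.3P = -1092 + P gives 1.3P = 2301, so P* = 1770.
Substitute back: Q* = 1209 - 0.3(1770) = 678.
Supply choke price (Qs = 0): P = 1092. Producer surplus = ½ × (1770 - 1092) × 678 = 229842.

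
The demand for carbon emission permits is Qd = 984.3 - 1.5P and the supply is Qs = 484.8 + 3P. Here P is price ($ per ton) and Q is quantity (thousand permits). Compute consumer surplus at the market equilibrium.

Consumer surplus = 222932.28

At equilibrium Qd = Qs, so 984.3 - 1.5P = 484.8 + 3P; collecting terms, 499.5 = 4.5P and P* = 111.
Then Q* = 984.3 - 1.5(111) = 817.8.
Demand choke price (Qd = 0): P = 984.3/1.5 = 656.2. Consumer surplus = ½ × (656.2 - 111) × 817.8 = 222932.28.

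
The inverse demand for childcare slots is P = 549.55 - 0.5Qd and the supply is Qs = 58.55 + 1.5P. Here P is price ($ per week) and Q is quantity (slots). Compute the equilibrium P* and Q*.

P* = 297.3, Q* = 504.5

Solving each curve for Q: Qd = 1099.1 - 2P.
Equating demand and supply, 1099.1 - 2P = 58.55 + 1.5P gives 3.5P = 1040.55, so P* = 297.3.
Then Q* = 1099.1 - 2(297.3) = 504.5.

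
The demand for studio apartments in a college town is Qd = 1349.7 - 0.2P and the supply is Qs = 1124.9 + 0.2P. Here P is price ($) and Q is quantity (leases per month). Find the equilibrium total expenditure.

Total expenditure = 695362.6

Equating demand and supply, 1349.7 - 0.2P = 1124.9 + 0.2P gives 0.4P = 224.8, so P* = 562.
Then Q* = 1349.7 - 0.2(562) = 1237.3.
Total expenditure = P* × Q* = 562 × 1237.3 = 695362.6.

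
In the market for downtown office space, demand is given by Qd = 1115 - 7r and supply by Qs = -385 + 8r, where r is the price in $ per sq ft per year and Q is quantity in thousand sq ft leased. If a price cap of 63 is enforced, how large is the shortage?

With r fixed at 63, quantity demanded is 674 and quantity supplied is 119.
Shortage = Qd - Qs = 674 - 119 = 555.

Shortage = 555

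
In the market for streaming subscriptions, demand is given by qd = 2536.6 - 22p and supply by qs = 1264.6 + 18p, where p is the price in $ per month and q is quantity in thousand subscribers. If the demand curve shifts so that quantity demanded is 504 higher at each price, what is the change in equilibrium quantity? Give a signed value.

Δq = 226.8

At equilibrium qd = qs, so 2536.6 - 22p = 1264.6 + 18p; collecting terms, 1272 = 40p and p* = 31.8.
Plugging p* into demand: q* = 2536.6 - 22(31.8) = 1837.
After the shift, demand is qd = 3040.6 - 22p.
Re-solving, 40p = 1776 gives p = 44.4 and q = 2063.8.
Δq = 2063.8 - 1837 = 226.8.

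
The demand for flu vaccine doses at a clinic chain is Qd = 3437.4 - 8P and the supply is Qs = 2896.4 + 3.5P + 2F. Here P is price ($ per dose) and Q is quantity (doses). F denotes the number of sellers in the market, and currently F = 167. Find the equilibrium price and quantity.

With F = 167, supply is Qs = 3230.4 + 3.5P.
At equilibrium Qd = Qs, so 3437.4 - 8P = 3230.4 + 3.5P; collecting terms, 207 = 11.5P and P* = 18.
Plugging P* into demand: Q* = 3437.4 - 8(18) = 3293.4.

P* = 18, Q* = 3293.4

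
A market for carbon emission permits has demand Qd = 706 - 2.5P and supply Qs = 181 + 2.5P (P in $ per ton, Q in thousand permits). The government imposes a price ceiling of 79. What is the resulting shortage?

Shortage = 130

Evaluating both curves at the ceiling price 79 gives Qd = 508.5, Qs = 378.5.
Shortage = Qd - Qs = 508.5 - 378.5 = 130.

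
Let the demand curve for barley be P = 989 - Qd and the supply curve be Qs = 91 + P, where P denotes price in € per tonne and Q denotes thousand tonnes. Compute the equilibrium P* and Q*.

P* = 449, Q* = 540

Solving each curve for Q: Qd = 989 - P.
Equating demand and supply, 989 - P = 91 + P gives 2P = 898, so P* = 449.
Plugging P* into demand: Q* = 989 - 449 = 540.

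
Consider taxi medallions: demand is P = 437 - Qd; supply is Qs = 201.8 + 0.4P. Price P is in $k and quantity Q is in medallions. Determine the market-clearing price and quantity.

P* = 168, Q* = 269

Rewriting in direct form: Qd = 437 - P.
The market clears where 437 - P = 201.8 + 0.4P. Rearranging, 1.4P = 235.2, hence P* = 168.
Then Q* = 437 - 168 = 269.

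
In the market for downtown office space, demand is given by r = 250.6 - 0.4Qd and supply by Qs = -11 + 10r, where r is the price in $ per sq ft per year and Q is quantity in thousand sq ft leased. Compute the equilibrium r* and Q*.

r* = 51, Q* = 499

Solving each curve for Q: Qd = 626.5 - 2.5r.
At equilibrium Qd = Qs, so 626.5 - 2.5r = -11 + 10r; collecting terms, 637.5 = 12.5r and r* = 51.
Substitute back: Q* = 626.5 - 2.5(51) = 499.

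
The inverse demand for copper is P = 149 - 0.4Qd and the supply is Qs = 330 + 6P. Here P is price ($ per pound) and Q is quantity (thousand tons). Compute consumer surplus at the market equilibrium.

Consumer surplus = 25920

Inverting to quantity form: Qd = 372.5 - 2.5P.
The market clears where 372.5 - 2.5P = 330 + 6P. Rearranging, 8.5P = 42.5, hence P* = 5.
Then Q* = 372.5 - 2.5(5) = 360.
Demand choke price (Qd = 0): P = 372.5/2.5 = 149. Consumer surplus = ½ × (149 - 5) × 360 = 25920.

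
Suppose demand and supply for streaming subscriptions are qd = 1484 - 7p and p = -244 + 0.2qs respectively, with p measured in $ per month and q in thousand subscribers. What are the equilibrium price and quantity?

p* = 22, q* = 1330

Inverting to quantity form: qs = 1220 + 5p.
Set qd = qs: 1484 - 7p = 1220 + 5p, so 264 = 12p and p* = 22.
From the demand curve, q* = 1484 - 7(22) = 1330.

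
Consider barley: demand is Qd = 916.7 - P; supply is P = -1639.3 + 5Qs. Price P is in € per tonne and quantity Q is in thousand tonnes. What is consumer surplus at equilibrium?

In direct form, Qs = 327.86 + 0.2P.
Equating demand and supply, 916.7 - P = 327.86 + 0.2P gives 1.2P = 588.84, so P* = 490.7.
Substitute back: Q* = 916.7 - 490.7 = 426.
Demand choke price (Qd = 0): P = 916.7. Consumer surplus = ½ × (916.7 - 490.7) × 426 = 90738.

Consumer surplus = 90738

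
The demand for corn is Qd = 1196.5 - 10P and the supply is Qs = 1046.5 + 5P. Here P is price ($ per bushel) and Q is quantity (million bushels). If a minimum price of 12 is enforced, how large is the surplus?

Surplus = 30

Evaluating both curves at the floor price 12 gives Qd = 1076.5, Qs = 1106.5.
Surplus = Qs - Qd = 1106.5 - 1076.5 = 30.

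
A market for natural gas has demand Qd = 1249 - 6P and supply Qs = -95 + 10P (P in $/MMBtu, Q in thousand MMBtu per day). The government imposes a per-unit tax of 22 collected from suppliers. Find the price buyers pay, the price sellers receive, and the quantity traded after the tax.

Suppliers keep P_s = P_b - 22 per unit, so supply in terms of the buyer price is Qs = -315 + 10P_b.
Equate demand and the shifted supply: 1249 - 6P_b = -315 + 10P_b, giving 16P_b = 1564, so P_b = 97.75.
Then P_s = 97.75 - 22 = 75.75 and Q = 1249 - 6(97.75) = 662.5.

P_b = 97.75, P_s = 75.75, Q = 662.5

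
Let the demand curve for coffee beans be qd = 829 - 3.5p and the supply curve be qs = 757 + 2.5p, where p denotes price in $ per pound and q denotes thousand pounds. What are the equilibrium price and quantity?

p* = 12, q* = 787

Set qd = qs: 829 - 3.5p = 757 + 2.5p, so 72 = 6p and p* = 12.
Substitute back: q* = 829 - 3.5(12) = 787.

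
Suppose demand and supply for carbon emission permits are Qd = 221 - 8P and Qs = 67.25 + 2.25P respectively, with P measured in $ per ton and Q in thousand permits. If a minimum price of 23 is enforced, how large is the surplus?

At P = 23: Qd = 37 and Qs = 119.
Surplus = Qs - Qd = 119 - 37 = 82.

Surplus = 82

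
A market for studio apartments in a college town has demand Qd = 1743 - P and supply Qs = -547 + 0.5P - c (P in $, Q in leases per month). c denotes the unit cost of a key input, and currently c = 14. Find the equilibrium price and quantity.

With c = 14, supply is Qs = -561 + 0.5P.
At equilibrium Qd = Qs, so 1743 - P = -561 + 0.5P; collecting terms, 2304 = 1.5P and P* = 1536.
Substitute back: Q* = 1743 - 1536 = 207.

P* = 1536, Q* = 207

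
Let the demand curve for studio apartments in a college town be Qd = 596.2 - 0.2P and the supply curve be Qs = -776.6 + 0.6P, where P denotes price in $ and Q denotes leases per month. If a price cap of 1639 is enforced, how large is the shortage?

Evaluating both curves at the ceiling price 1639 gives Qd = 268.4, Qs = 206.8.
Shortage = Qd - Qs = 268.4 - 206.8 = 61.6.

Shortage = 61.6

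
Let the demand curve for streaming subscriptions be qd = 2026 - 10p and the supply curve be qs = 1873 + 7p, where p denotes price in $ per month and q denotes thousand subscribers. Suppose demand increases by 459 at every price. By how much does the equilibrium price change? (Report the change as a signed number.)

Δp = 27

The market clears where 2026 - 10p = 1873 + 7p. Rearranging, 17p = 153, hence p* = 9.
Plugging p* into demand: q* = 2026 - 10(9) = 1936.
After the shift, demand is qd = 2485 - 10p.
The new intersection has 612 = 17p, i.e. p = 36, q = 2125.
Δp = 36 - 9 = 27.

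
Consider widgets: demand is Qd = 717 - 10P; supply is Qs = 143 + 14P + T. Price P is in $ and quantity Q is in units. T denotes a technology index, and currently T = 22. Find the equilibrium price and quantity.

P* = 23, Q* = 487

With T = 22, supply is Qs = 165 + 14P.
The market clears where 717 - 10P = 165 + 14P. Rearranging, 24P = 552, hence P* = 23.
From the demand curve, Q* = 717 - 10(23) = 487.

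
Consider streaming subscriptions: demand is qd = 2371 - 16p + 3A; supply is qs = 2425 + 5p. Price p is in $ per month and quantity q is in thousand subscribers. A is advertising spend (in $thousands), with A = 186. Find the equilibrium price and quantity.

p* = 24, q* = 2545

With A = 186, demand is qd = 2929 - 16p.
The market clears where 2929 - 16p = 2425 + 5p. Rearranging, 21p = 504, hence p* = 24.
Substitute back: q* = 2929 - 16(24) = 2545.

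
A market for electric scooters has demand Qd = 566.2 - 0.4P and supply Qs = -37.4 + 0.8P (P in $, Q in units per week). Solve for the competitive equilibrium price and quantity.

Set Qd = Qs: 566.2 - 0.4P = -37.4 + 0.8P, so 603.6 = 1.2P and P* = 503.
From the demand curve, Q* = 566.2 - 0.4(503) = 365.

P* = 503, Q* = 365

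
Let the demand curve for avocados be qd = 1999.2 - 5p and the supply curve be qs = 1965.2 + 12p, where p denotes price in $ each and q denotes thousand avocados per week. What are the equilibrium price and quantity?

p* = 2, q* = 1989.2

The market clears where 1999.2 - 5p = 1965.2 + 12p. Rearranging, 17p = 34, hence p* = 2.
Substitute back: q* = 1999.2 - 5(2) = 1989.2.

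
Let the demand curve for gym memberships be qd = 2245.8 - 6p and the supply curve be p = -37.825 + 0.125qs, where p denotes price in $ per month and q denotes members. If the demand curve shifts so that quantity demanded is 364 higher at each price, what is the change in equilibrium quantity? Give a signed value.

Rewriting in direct form: qs = 302.6 + 8p.
Equating demand and supply, 2245.8 - 6p = 302.6 + 8p gives 14p = 1943.2, so p* = 138.8.
Then q* = 2245.8 - 6(138.8) = 1413.
After the shift, demand is qd = 2609.8 - 6p.
New equilibrium: 2307.2 = 14p, so p = 164.8 and q = 1621.
Δq = 1621 - 1413 = 208.

Δq = 208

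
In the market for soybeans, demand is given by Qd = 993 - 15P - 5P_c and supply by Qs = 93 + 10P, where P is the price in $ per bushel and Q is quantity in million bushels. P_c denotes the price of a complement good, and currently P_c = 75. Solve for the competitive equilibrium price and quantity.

P* = 21, Q* = 303

With P_c = 75, demand is Qd = 618 - 15P.
At equilibrium Qd = Qs, so 618 - 15P = 93 + 10P; collecting terms, 525 = 25P and P* = 21.
From the demand curve, Q* = 618 - 15(21) = 303.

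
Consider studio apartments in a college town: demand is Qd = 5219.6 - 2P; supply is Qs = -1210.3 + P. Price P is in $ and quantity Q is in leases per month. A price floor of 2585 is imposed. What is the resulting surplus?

Surplus = 1325.1

Evaluating both curves at the floor price 2585 gives Qd = 49.6, Qs = 1374.7.
Surplus = Qs - Qd = 1374.7 - 49.6 = 1325.1.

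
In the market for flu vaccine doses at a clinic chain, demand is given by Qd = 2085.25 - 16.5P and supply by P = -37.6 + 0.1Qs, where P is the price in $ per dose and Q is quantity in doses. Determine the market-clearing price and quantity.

Solving each curve for Q: Qs = 376 + 10P.
Equating demand and supply, 2085.25 - 16.5P = 376 + 10P gives 26.5P = 1709.25, so P* = 64.5.
From the demand curve, Q* = 2085.25 - 16.5(64.5) = 1021.

P* = 64.5, Q* = 1021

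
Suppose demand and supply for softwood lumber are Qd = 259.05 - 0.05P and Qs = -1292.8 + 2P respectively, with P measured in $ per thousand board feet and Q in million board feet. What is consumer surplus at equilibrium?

At equilibrium Qd = Qs, so 259.05 - 0.05P = -1292.8 + 2P; collecting terms, 1551.85 = 2.05P and P* = 757.
Plugging P* into demand: Q* = 259.05 - 0.05(757) = 221.2.
Demand choke price (Qd = 0): P = 259.05/0.05 = 5181. Consumer surplus = ½ × (5181 - 757) × 221.2 = 489294.4.

Consumer surplus = 489294.4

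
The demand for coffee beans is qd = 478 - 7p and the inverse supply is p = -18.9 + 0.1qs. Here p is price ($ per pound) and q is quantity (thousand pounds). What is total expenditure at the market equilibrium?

Solving each curve for q: qs = 189 + 10p.
The market clears where 478 - 7p = 189 + 10p. Rearranging, 17p = 289, hence p* = 17.
From the demand curve, q* = 478 - 7(17) = 359.
Total expenditure = p* × q* = 17 × 359 = 6103.

Total expenditure = 6103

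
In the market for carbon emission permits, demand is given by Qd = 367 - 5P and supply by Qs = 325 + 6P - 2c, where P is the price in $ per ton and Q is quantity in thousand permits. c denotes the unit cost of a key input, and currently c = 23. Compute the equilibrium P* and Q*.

P* = 8, Q* = 327

With c = 23, supply is Qs = 279 + 6P.
The market clears where 367 - 5P = 279 + 6P. Rearranging, 11P = 88, hence P* = 8.
From the demand curve, Q* = 367 - 5(8) = 327.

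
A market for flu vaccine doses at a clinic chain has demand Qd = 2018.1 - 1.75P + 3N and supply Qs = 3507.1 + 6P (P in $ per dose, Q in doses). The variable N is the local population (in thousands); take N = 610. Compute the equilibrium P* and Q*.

P* = 44, Q* = 3771.1

With N = 610, demand is Qd = 3848.1 - 1.75P.
The market clears where 3848.1 - 1.75P = 3507.1 + 6P. Rearranging, 7.75P = 341, hence P* = 44.
Plugging P* into demand: Q* = 3848.1 - 1.75(44) = 3771.1.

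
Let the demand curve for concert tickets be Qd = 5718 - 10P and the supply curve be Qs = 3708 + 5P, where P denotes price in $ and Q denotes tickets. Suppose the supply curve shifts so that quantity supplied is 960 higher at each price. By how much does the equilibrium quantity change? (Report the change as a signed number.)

ΔQ = 640

Equating demand and supply, 5718 - 10P = 3708 + 5P gives 15P = 2010, so P* = 134.
From the demand curve, Q* = 5718 - 10(134) = 4378.
After the shift, supply is Qs = 4668 + 5P.
Re-solving, 15P = 1050 gives P = 70 and Q = 5018.
ΔQ = 5018 - 4378 = 640.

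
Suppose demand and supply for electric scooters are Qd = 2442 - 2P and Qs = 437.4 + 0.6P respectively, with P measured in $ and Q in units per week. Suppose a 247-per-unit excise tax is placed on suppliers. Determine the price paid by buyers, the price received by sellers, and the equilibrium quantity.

P_b = 828, P_s = 581, Q = 786

Suppliers keep P_s = P_b - 247 per unit, so supply in terms of the buyer price is Qs = 289.2 + 0.6P_b.
Set Qd = Qs: 2442 - 2P_b = 289.2 + 0.6P_b, so 2152.8 = 2.6P_b and P_b = 828.
Then P_s = 828 - 247 = 581 and Q = 2442 - 2(828) = 786.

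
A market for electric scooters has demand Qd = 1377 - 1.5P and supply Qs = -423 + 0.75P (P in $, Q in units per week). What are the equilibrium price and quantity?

The market clears where 1377 - 1.5P = -423 + 0.75P. Rearranging, 2.25P = 1800, hence P* = 800.
Substitute back: Q* = 1377 - 1.5(800) = 177.

P* = 800, Q* = 177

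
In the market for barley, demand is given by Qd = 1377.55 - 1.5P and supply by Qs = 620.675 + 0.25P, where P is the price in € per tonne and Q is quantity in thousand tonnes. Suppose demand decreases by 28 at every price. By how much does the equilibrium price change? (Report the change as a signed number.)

At equilibrium Qd = Qs, so 1377.55 - 1.5P = 620.675 + 0.25P; collecting terms, 756.875 = 1.75P and P* = 432.5.
Plugging P* into demand: Q* = 1377.55 - 1.5(432.5) = 728.8.
After the shift, demand is Qd = 1349.55 - 1.5P.
The new intersection has 728.875 = 1.75P, i.e. P = 416.5, Q = 724.8.
ΔP = 416.5 - 432.5 = -16.

ΔP = -16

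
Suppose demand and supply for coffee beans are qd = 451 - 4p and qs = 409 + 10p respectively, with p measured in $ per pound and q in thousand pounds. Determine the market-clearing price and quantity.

p* = 3, q* = 439

At equilibrium qd = qs, so 451 - 4p = 409 + 10p; collecting terms, 42 = 14p and p* = 3.
From the demand curve, q* = 451 - 4(3) = 439.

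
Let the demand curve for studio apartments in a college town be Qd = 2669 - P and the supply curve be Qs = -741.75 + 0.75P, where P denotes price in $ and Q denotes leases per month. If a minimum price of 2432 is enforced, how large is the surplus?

With P fixed at 2432, quantity demanded is 237 and quantity supplied is 1082.25.
Surplus = Qs - Qd = 1082.25 - 237 = 845.25.

Surplus = 845.25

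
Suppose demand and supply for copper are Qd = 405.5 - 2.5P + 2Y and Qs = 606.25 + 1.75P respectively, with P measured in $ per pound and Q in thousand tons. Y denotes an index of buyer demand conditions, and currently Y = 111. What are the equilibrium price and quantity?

With Y = 111, demand is Qd = 627.5 - 2.5P.
At equilibrium Qd = Qs, so 627.5 - 2.5P = 606.25 + 1.75P; collecting terms, 21.25 = 4.25P and P* = 5.
Plugging P* into demand: Q* = 627.5 - 2.5(5) = 615.

P* = 5, Q* = 615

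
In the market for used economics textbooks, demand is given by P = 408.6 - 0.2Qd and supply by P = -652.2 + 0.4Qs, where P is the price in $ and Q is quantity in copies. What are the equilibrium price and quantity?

Solving each curve for Q: Qd = 2043 - 5P and Qs = 1630.5 + 2.5P.
At equilibrium Qd = Qs, so 2043 - 5P = 1630.5 + 2.5P; collecting terms, 412.5 = 7.5P and P* = 55.
Substitute back: Q* = 2043 - 5(55) = 1768.

P* = 55, Q* = 1768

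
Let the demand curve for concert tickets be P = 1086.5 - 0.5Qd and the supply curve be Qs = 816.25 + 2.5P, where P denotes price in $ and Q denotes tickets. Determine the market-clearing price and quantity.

P* = 301.5, Q* = 1570

In direct form, Qd = 2173 - 2P.
At equilibrium Qd = Qs, so 2173 - 2P = 816.25 + 2.5P; collecting terms, 1356.75 = 4.5P and P* = 301.5.
Then Q* = 2173 - 2(301.5) = 1570.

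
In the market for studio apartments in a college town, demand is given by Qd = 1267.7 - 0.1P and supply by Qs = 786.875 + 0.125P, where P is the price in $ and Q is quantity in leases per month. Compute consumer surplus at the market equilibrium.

At equilibrium Qd = Qs, so 1267.7 - 0.1P = 786.875 + 0.125P; collecting terms, 480.825 = 0.225P and P* = 2137.
From the demand curve, Q* = 1267.7 - 0.1(2137) = 1054.
Demand choke price (Qd = 0): P = 1267.7/0.1 = 12677. Consumer surplus = ½ × (12677 - 2137) × 1054 = 5554580.

Consumer surplus = 5554580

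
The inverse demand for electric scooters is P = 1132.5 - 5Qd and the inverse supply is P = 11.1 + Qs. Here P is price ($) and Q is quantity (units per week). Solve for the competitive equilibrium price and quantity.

P* = 198, Q* = 186.9

Inverting to quantity form: Qd = 226.5 - 0.2P and Qs = -11.1 + P.
Equating demand and supply, 226.5 - 0.2P = -11.1 + P gives 1.2P = 237.6, so P* = 198.
Plugging P* into demand: Q* = 226.5 - 0.2(198) = 186.9.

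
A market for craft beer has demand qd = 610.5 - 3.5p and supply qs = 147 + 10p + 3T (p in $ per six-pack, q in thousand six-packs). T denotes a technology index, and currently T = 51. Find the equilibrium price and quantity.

p* = 23, q* = 530

With T = 51, supply is qs = 300 + 10p.
The market clears where 610.5 - 3.5p = 300 + 10p. Rearranging, 13.5p = 310.5, hence p* = 23.
Then q* = 610.5 - 3.5(23) = 530.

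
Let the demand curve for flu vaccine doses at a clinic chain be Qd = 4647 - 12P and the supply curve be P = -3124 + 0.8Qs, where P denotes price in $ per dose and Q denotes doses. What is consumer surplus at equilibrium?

Consumer surplus = 658359.375

Rewriting in direct form: Qs = 3905 + 1.25P.
Set Qd = Qs: 4647 - 12P = 3905 + 1.25P, so 742 = 13.25P and P* = 56.
From the demand curve, Q* = 4647 - 12(56) = 3975.
Demand choke price (Qd = 0): P = 4647/12 = 387.25. Consumer surplus = ½ × (387.25 - 56) × 3975 = 658359.375.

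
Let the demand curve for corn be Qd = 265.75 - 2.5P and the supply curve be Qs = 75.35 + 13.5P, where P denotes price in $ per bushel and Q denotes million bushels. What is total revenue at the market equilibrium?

The market clears where 265.75 - 2.5P = 75.35 + 13.5P. Rearranging, 16P = 190.4, hence P* = 11.9.
Then Q* = 265.75 - 2.5(11.9) = 236.
Total revenue = P* × Q* = 11.9 × 236 = 2808.4.

Total revenue = 2808.4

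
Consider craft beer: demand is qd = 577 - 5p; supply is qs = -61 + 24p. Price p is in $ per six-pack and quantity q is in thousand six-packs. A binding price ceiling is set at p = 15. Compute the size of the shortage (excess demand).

At p = 15: qd = 502 and qs = 299.
Shortage = qd - qs = 502 - 299 = 203.

Shortage = 203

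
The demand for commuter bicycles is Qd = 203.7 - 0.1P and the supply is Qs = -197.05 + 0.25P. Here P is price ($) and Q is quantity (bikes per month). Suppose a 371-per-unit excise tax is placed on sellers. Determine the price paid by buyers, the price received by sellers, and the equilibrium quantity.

P_b = 1410, P_s = 1039, Q = 62.7

The tax drives a wedge P_b - P_s = 371. Substituting P_s = P_b - 371 into supply: Qs = -289.8 + 0.25P_b.
Equate demand and the shifted supply: 203.7 - 0.1P_b = -289.8 + 0.25P_b, giving 0.35P_b = 493.5, so P_b = 1410.
So P_s = 1039 and the quantity traded is Q = 203.7 - 0.1(1410) = 62.7.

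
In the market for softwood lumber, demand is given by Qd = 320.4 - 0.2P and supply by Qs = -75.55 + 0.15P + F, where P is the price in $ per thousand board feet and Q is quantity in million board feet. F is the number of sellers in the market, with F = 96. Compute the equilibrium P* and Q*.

With F = 96, supply is Qs = 20.45 + 0.15P.
Equating demand and supply, 320.4 - 0.2P = 20.45 + 0.15P gives 0.35P = 299.95, so P* = 857.
Plugging P* into demand: Q* = 320.4 - 0.2(857) = 149.

P* = 857, Q* = 149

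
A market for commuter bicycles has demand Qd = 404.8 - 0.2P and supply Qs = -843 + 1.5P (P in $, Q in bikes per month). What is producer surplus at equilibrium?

Set Qd = Qs: 404.8 - 0.2P = -843 + 1.5P, so 1247.8 = 1.7P and P* = 734.
Plugging P* into demand: Q* = 404.8 - 0.2(734) = 258.
Supply choke price (Qs = 0): P = 562. Producer surplus = ½ × (734 - 562) × 258 = 22188.

Producer surplus = 22188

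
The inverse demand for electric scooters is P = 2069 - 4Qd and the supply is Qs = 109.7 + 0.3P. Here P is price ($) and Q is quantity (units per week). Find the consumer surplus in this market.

Rewriting in direct form: Qd = 517.25 - 0.25P.
At equilibrium Qd = Qs, so 517.25 - 0.25P = 109.7 + 0.3P; collecting terms, 407.55 = 0.55P and P* = 741.
Then Q* = 517.25 - 0.25(741) = 332.
Demand choke price (Qd = 0): P = 517.25/0.25 = 2069. Consumer surplus = ½ × (2069 - 741) × 332 = 220448.

Consumer surplus = 220448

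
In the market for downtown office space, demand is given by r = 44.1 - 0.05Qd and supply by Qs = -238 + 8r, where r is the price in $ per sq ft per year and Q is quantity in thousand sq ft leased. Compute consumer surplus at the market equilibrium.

Consumer surplus = 168.1

Rewriting in direct form: Qd = 882 - 20r.
The market clears where 882 - 20r = -238 + 8r. Rearranging, 28r = 1120, hence r* = 40.
Substitute back: Q* = 882 - 20(40) = 82.
Demand choke price (Qd = 0): r = 882/20 = 44.1. Consumer surplus = ½ × (44.1 - 40) × 82 = 168.1.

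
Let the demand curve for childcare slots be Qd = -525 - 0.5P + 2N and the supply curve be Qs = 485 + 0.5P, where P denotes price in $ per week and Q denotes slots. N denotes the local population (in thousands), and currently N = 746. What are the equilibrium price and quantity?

With N = 746, demand is Qd = 967 - 0.5P.
At equilibrium Qd = Qs, so 967 - 0.5P = 485 + 0.5P; collecting terms, 482 = P and P* = 482.
Substitute back: Q* = 967 - 0.5(482) = 726.

P* = 482, Q* = 726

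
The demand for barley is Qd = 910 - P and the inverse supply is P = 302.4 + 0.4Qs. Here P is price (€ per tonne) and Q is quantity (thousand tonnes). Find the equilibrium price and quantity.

P* = 476, Q* = 434

In direct form, Qs = -756 + 2.5P.
The market clears where 910 - P = -756 + 2.5P. Rearranging, 3.5P = 1666, hence P* = 476.
Substitute back: Q* = 910 - 476 = 434.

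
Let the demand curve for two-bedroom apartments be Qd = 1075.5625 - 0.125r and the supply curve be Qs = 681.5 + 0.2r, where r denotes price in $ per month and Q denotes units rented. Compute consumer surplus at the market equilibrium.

Consumer surplus = 3415104

Set Qd = Qs: 1075.5625 - 0.125r = 681.5 + 0.2r, so 394.0625 = 0.325r and r* = 1212.5.
Plugging r* into demand: Q* = 1075.5625 - 0.125(1212.5) = 924.
Demand choke price (Qd = 0): r = 1075.5625/0.125 = 8604.5. Consumer surplus = ½ × (8604.5 - 1212.5) × 924 = 3415104.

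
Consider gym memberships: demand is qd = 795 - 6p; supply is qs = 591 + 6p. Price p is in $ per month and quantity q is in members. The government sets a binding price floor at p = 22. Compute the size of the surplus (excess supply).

Surplus = 60

With p fixed at 22, quantity demanded is 663 and quantity supplied is 723.
Surplus = qs - qd = 723 - 663 = 60.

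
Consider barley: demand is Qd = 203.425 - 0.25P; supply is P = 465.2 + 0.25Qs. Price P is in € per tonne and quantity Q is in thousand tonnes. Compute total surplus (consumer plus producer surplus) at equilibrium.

Inverting to quantity form: Qs = -1860.8 + 4P.
Set Qd = Qs: 203.425 - 0.25P = -1860.8 + 4P, so 2064.225 = 4.25P and P* = 485.7.
Substitute back: Q* = 203.425 - 0.25(485.7) = 82.
Demand choke price = 813.7; supply choke price = 465.2. CS = ½(813.7 - 485.7)(82) = 13448; PS = ½(485.7 - 465.2)(82) = 840.5. Total surplus = 14288.5.

Total surplus = 14288.5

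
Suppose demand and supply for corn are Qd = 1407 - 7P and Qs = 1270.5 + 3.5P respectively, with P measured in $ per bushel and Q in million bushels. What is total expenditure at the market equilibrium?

Total expenditure = 17108

Equating demand and supply, 1407 - 7P = 1270.5 + 3.5P gives 10.5P = 136.5, so P* = 13.
From the demand curve, Q* = 1407 - 7(13) = 1316.
Total expenditure = P* × Q* = 13 × 1316 = 17108.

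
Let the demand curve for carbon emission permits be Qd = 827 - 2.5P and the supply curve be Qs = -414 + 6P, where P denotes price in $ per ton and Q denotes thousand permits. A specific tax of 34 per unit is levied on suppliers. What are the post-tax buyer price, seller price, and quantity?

Suppliers keep P_s = P_b - 34 per unit, so supply in terms of the buyer price is Qs = -618 + 6P_b.
Market clearing requires 827 - 2.5P_b = -618 + 6P_b; hence 1445 = 8.5P_b and P_b = 170.
So P_s = 136 and the quantity traded is Q = 827 - 2.5(170) = 402.

P_b = 170, P_s = 136, Q = 402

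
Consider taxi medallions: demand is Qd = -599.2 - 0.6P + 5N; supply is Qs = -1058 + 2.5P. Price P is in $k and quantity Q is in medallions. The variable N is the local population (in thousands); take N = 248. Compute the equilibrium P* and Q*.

With N = 248, demand is Qd = 640.8 - 0.6P.
The market clears where 640.8 - 0.6P = -1058 + 2.5P. Rearranging, 3.1P = 1698.8, hence P* = 548.
From the demand curve, Q* = 640.8 - 0.6(548) = 312.

P* = 548, Q* = 312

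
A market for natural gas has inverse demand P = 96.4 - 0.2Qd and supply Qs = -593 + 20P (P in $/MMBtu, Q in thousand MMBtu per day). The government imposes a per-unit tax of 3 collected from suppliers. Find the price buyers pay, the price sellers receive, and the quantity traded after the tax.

P_b = 45.4, P_s = 42.4, Q = 255

Solving each curve for Q: Qd = 482 - 5P.
With a tax of 3 on suppliers, they supply based on the net price P_s = P_b - 3, so Qs = -653 + 20P_b.
Market clearing requires 482 - 5P_b = -653 + 20P_b; hence 1135 = 25P_b and P_b = 45.4.
So P_s = 42.4 and the quantity traded is Q = 482 - 5(45.4) = 255.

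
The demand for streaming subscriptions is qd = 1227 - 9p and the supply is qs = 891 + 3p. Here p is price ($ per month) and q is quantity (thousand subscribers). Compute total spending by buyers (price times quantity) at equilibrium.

Equating demand and supply, 1227 - 9p = 891 + 3p gives 12p = 336, so p* = 28.
Then q* = 1227 - 9(28) = 975.
Total spending by buyers = p* × q* = 28 × 975 = 27300.

Total spending by buyers = 27300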